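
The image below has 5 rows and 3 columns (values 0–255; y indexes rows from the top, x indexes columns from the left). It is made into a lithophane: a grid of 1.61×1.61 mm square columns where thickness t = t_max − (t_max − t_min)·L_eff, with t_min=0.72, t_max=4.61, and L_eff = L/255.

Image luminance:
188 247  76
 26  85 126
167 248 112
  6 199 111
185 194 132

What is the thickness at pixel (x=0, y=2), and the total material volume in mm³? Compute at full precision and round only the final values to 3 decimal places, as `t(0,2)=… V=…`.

span = t_max - t_min = 4.61 - 0.72 = 3.890
L(0,2) = 167, L_eff = 167/255 = 0.654902
t(0,2) = 4.61 - 3.890·0.654902 = 2.062
Σt over all 5·3 pixels = 945647/25500 ≈ 37.0841961
V = pitch²·Σt = 1.61²·945647/25500 = 96.126

t(0,2)=2.062 V=96.126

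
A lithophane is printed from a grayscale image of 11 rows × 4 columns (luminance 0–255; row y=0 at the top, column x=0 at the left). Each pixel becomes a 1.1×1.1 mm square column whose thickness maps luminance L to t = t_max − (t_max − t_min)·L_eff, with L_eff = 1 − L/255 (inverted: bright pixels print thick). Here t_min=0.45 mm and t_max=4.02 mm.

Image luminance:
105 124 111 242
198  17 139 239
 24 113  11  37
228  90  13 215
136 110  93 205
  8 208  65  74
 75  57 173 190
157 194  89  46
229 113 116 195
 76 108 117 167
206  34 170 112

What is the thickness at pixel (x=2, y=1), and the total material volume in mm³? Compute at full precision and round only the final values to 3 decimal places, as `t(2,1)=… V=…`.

span = t_max - t_min = 4.02 - 0.45 = 3.570
L(2,1) = 139, L_eff = 1 - 139/255 = 0.454902 (inverted)
t(2,1) = 4.02 - 3.570·0.454902 = 2.396
Σt over all 11·4 pixels = 95.806
V = pitch²·Σt = 1.1²·95.806 = 115.925

t(2,1)=2.396 V=115.925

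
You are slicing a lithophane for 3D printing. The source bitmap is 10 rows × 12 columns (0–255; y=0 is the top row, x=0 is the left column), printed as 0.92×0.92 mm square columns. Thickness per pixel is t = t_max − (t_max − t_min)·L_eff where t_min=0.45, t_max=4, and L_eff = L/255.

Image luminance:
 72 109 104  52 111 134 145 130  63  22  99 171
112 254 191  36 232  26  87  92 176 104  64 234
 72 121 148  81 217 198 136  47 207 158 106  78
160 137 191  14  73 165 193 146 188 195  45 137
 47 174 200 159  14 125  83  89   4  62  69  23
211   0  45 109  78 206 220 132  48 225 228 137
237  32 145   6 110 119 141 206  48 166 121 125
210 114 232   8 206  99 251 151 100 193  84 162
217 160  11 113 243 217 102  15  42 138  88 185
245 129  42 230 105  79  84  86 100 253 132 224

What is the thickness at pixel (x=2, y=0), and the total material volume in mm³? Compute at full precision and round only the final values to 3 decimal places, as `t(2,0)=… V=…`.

span = t_max - t_min = 4 - 0.45 = 3.550
L(2,0) = 104, L_eff = 104/255 = 0.407843
t(2,0) = 4 - 3.550·0.407843 = 2.552
Σt over all 10·12 pixels = 1366883/5100 ≈ 268.0162745
V = pitch²·Σt = 0.92²·1366883/5100 = 226.849

t(2,0)=2.552 V=226.849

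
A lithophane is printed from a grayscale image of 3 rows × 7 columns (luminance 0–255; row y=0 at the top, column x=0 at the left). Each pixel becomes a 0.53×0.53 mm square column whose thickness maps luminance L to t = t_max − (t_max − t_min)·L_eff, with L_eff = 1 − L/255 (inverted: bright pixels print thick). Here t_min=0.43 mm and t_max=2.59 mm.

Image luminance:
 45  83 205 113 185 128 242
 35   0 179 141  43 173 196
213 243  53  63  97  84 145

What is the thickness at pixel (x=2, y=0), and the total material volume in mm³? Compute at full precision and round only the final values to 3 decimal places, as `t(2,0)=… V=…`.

span = t_max - t_min = 2.59 - 0.43 = 2.160
L(2,0) = 205, L_eff = 1 - 205/255 = 0.196078 (inverted)
t(2,0) = 2.59 - 2.160·0.196078 = 2.166
Σt over all 3·7 pixels = 268707/8500 ≈ 31.6125882
V = pitch²·Σt = 0.53²·268707/8500 = 8.880

t(2,0)=2.166 V=8.880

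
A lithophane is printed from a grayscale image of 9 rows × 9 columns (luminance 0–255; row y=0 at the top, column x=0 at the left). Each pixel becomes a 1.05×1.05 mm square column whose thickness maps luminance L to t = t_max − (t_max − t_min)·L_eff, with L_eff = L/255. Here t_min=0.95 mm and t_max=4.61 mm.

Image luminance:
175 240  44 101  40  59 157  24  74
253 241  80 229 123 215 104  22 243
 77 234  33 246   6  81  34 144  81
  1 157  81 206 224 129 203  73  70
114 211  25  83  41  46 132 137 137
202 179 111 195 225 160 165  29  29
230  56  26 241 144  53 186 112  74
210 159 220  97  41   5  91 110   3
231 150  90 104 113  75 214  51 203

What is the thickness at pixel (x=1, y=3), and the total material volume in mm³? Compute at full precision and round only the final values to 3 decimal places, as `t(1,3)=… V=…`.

t(1,3)=2.357 V=253.222

span = t_max - t_min = 4.61 - 0.95 = 3.660
L(1,3) = 157, L_eff = 157/255 = 0.615686
t(1,3) = 4.61 - 3.660·0.615686 = 2.357
Σt over all 9·9 pixels = 1952277/8500 ≈ 229.6796471
V = pitch²·Σt = 1.05²·1952277/8500 = 253.222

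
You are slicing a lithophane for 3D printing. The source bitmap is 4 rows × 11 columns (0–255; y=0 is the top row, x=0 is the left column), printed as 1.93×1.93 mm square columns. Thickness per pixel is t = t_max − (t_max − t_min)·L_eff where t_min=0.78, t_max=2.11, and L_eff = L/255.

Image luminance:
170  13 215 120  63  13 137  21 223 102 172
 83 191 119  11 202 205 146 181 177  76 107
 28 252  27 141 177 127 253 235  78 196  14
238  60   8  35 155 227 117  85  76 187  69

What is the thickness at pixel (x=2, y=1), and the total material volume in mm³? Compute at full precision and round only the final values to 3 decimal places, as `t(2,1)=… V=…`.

t(2,1)=1.489 V=238.345

span = t_max - t_min = 2.11 - 0.78 = 1.330
L(2,1) = 119, L_eff = 119/255 = 0.466667
t(2,1) = 2.11 - 1.330·0.466667 = 1.489
Σt over all 4·11 pixels = 135972/2125 ≈ 63.9868235
V = pitch²·Σt = 1.93²·135972/2125 = 238.345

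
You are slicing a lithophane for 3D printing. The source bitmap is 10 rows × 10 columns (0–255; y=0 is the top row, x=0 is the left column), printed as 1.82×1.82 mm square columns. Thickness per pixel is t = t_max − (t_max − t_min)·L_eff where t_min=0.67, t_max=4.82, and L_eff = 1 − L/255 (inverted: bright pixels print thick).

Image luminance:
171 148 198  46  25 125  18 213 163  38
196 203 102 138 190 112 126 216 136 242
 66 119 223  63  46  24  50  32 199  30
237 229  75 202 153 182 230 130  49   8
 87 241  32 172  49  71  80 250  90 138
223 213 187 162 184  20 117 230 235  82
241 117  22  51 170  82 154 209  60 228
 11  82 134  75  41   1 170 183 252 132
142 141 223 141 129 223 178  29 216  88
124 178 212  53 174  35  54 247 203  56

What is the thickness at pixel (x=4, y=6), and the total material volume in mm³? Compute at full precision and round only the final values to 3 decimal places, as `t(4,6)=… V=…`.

t(4,6)=3.437 V=937.663

span = t_max - t_min = 4.82 - 0.67 = 4.150
L(4,6) = 170, L_eff = 1 - 170/255 = 0.333333 (inverted)
t(4,6) = 4.82 - 4.150·0.333333 = 3.437
Σt over all 10·10 pixels = 84923/300 ≈ 283.0766667
V = pitch²·Σt = 1.82²·84923/300 = 937.663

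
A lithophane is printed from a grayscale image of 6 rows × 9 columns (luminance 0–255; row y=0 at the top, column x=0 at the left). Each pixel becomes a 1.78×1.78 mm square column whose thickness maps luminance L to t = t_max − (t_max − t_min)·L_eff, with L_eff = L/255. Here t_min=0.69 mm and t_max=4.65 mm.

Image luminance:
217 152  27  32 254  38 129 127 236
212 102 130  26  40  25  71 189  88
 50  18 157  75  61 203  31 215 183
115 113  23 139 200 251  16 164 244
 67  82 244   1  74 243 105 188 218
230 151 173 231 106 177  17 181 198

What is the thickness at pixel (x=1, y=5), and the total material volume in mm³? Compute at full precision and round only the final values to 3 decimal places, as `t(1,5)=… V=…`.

span = t_max - t_min = 4.65 - 0.69 = 3.960
L(1,5) = 151, L_eff = 151/255 = 0.592157
t(1,5) = 4.65 - 3.960·0.592157 = 2.305
Σt over all 6·9 pixels = 602601/4250 ≈ 141.7884706
V = pitch²·Σt = 1.78²·602601/4250 = 449.243

t(1,5)=2.305 V=449.243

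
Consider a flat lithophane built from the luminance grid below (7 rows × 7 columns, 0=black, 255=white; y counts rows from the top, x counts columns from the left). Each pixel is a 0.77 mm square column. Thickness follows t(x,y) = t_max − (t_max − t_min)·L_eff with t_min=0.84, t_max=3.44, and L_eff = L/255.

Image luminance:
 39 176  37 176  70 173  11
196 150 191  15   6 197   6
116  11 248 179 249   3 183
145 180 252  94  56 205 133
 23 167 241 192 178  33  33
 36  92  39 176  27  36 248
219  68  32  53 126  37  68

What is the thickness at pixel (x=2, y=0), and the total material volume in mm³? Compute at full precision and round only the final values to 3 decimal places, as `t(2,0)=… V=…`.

span = t_max - t_min = 3.44 - 0.84 = 2.600
L(2,0) = 37, L_eff = 37/255 = 0.145098
t(2,0) = 3.44 - 2.600·0.145098 = 3.063
Σt over all 7·7 pixels = 141841/1275 ≈ 111.2478431
V = pitch²·Σt = 0.77²·141841/1275 = 65.959

t(2,0)=3.063 V=65.959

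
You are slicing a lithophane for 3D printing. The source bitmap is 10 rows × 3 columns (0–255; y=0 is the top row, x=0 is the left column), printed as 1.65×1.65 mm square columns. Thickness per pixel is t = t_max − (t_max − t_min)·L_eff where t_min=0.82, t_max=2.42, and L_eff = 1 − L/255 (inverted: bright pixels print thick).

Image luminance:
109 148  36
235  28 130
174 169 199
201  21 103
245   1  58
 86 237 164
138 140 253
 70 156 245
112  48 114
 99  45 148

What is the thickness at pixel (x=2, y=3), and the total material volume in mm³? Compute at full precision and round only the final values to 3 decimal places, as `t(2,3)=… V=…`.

span = t_max - t_min = 2.42 - 0.82 = 1.600
L(2,3) = 103, L_eff = 1 - 103/255 = 0.596078 (inverted)
t(2,3) = 2.42 - 1.600·0.596078 = 1.466
Σt over all 10·3 pixels = 20887/425 ≈ 49.1458824
V = pitch²·Σt = 1.65²·20887/425 = 133.800

t(2,3)=1.466 V=133.800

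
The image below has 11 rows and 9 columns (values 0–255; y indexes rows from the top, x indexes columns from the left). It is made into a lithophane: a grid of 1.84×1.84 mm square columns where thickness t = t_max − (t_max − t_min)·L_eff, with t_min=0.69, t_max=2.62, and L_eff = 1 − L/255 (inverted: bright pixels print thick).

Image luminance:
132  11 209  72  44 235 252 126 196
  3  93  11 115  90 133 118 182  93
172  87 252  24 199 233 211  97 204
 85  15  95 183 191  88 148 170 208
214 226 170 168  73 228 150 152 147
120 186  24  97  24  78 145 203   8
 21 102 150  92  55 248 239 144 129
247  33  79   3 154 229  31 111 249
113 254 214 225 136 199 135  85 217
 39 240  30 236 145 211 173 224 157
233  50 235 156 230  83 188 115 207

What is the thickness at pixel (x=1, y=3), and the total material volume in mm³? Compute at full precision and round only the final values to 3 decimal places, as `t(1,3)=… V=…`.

span = t_max - t_min = 2.62 - 0.69 = 1.930
L(1,3) = 15, L_eff = 1 - 15/255 = 0.941176 (inverted)
t(1,3) = 2.62 - 1.930·0.941176 = 0.804
Σt over all 11·9 pixels = 4450853/25500 ≈ 174.5432549
V = pitch²·Σt = 1.84²·4450853/25500 = 590.934

t(1,3)=0.804 V=590.934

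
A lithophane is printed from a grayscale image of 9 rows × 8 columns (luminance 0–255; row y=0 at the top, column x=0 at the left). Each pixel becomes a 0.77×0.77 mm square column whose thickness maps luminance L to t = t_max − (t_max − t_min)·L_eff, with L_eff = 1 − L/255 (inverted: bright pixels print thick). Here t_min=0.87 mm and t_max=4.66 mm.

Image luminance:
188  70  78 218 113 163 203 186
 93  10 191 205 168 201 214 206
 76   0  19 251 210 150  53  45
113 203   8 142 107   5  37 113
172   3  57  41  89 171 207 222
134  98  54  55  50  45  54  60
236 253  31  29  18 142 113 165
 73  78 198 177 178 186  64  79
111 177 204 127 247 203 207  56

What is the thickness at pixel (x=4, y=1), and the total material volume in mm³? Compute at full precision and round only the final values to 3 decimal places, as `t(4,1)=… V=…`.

t(4,1)=3.367 V=115.594

span = t_max - t_min = 4.66 - 0.87 = 3.790
L(4,1) = 168, L_eff = 1 - 168/255 = 0.341176 (inverted)
t(4,1) = 4.66 - 3.790·0.341176 = 3.367
Σt over all 9·8 pixels = 4971557/25500 ≈ 194.9630196
V = pitch²·Σt = 0.77²·4971557/25500 = 115.594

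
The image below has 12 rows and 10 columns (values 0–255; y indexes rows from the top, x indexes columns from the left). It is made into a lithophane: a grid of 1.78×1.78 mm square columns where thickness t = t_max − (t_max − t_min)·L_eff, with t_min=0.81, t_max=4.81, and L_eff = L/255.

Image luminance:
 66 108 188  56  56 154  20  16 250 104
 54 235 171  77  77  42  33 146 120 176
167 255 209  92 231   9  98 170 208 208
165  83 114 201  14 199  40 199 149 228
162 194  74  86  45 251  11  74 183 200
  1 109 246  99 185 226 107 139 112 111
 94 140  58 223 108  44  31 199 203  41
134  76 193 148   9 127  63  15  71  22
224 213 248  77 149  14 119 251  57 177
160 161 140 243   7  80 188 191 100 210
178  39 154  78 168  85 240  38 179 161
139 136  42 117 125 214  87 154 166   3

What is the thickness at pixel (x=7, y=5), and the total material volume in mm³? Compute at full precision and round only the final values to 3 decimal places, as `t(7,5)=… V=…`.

t(7,5)=2.630 V=1067.689

span = t_max - t_min = 4.81 - 0.81 = 4.000
L(7,5) = 139, L_eff = 139/255 = 0.545098
t(7,5) = 4.81 - 4.000·0.545098 = 2.630
Σt over all 12·10 pixels = 17186/51 ≈ 336.9803922
V = pitch²·Σt = 1.78²·17186/51 = 1067.689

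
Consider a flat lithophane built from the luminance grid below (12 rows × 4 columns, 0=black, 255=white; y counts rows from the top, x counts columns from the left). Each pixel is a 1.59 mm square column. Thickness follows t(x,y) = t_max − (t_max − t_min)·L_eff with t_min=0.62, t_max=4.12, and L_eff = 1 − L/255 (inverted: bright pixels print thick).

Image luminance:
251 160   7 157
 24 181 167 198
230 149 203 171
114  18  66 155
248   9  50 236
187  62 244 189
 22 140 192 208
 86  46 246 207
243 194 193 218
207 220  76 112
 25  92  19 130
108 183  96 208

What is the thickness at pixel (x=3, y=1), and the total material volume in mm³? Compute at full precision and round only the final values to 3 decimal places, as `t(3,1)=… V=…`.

span = t_max - t_min = 4.12 - 0.62 = 3.500
L(3,1) = 198, L_eff = 1 - 198/255 = 0.223529 (inverted)
t(3,1) = 4.12 - 3.500·0.223529 = 3.338
Σt over all 12·4 pixels = 319033/2550 ≈ 125.1109804
V = pitch²·Σt = 1.59²·319033/2550 = 316.293

t(3,1)=3.338 V=316.293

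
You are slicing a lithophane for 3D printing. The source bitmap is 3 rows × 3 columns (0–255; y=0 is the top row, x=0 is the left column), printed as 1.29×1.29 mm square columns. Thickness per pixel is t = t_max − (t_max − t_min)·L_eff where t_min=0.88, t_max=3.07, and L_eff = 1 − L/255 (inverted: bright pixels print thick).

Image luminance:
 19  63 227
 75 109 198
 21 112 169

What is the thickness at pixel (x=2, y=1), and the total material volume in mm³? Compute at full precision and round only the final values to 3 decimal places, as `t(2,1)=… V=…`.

span = t_max - t_min = 3.07 - 0.88 = 2.190
L(2,1) = 198, L_eff = 1 - 198/255 = 0.223529 (inverted)
t(2,1) = 3.07 - 2.190·0.223529 = 2.580
Σt over all 3·3 pixels = 139809/8500 ≈ 16.4481176
V = pitch²·Σt = 1.29²·139809/8500 = 27.371

t(2,1)=2.580 V=27.371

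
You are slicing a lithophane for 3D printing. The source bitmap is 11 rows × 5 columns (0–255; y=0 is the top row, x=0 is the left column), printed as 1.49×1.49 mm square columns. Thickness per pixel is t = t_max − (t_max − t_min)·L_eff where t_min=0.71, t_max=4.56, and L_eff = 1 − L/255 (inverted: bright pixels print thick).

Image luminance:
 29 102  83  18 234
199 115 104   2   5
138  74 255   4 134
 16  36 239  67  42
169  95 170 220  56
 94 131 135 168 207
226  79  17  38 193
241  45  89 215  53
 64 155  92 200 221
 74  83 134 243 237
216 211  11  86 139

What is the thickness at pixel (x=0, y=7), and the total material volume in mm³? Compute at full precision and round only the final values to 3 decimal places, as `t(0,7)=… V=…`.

span = t_max - t_min = 4.56 - 0.71 = 3.850
L(0,7) = 241, L_eff = 1 - 241/255 = 0.054902 (inverted)
t(0,7) = 4.56 - 3.850·0.054902 = 4.349
Σt over all 11·5 pixels = 357643/2550 ≈ 140.2521569
V = pitch²·Σt = 1.49²·357643/2550 = 311.374

t(0,7)=4.349 V=311.374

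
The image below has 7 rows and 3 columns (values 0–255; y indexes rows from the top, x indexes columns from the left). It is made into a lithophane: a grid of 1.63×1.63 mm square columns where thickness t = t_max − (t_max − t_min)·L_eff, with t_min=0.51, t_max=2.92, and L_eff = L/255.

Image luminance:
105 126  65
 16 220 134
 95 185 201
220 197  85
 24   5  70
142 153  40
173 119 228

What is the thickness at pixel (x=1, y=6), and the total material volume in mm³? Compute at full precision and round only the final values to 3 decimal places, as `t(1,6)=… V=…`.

span = t_max - t_min = 2.92 - 0.51 = 2.410
L(1,6) = 119, L_eff = 119/255 = 0.466667
t(1,6) = 2.92 - 2.410·0.466667 = 1.795
Σt over all 7·3 pixels = 936337/25500 ≈ 36.7190980
V = pitch²·Σt = 1.63²·936337/25500 = 97.559

t(1,6)=1.795 V=97.559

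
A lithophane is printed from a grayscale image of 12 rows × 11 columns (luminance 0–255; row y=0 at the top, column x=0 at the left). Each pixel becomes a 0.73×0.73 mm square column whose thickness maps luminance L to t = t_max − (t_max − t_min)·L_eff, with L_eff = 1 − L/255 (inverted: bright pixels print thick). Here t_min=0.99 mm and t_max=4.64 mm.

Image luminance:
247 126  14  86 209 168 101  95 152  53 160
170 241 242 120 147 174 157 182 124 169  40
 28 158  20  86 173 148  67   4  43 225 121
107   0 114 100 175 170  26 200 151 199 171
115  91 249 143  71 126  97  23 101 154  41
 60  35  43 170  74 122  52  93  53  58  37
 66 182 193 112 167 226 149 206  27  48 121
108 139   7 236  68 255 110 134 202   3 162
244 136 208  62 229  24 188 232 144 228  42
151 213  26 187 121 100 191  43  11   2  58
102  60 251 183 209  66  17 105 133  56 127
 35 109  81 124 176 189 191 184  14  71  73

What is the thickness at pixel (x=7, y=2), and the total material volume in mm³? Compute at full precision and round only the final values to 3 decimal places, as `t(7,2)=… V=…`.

span = t_max - t_min = 4.64 - 0.99 = 3.650
L(7,2) = 4, L_eff = 1 - 4/255 = 0.984314 (inverted)
t(7,2) = 4.64 - 3.650·0.984314 = 1.047
Σt over all 12·11 pixels = 458398/1275 ≈ 359.5278431
V = pitch²·Σt = 0.73²·458398/1275 = 191.592

t(7,2)=1.047 V=191.592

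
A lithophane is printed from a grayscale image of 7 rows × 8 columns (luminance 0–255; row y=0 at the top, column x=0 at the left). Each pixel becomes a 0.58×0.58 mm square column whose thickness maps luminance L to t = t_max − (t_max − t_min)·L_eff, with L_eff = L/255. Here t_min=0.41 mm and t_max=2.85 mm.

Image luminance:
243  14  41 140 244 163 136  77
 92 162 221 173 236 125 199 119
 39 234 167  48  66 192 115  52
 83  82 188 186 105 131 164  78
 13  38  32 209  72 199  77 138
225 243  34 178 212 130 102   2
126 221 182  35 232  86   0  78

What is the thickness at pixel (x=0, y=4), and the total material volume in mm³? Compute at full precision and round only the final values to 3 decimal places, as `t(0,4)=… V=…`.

t(0,4)=2.726 V=30.581

span = t_max - t_min = 2.85 - 0.41 = 2.440
L(0,4) = 13, L_eff = 13/255 = 0.050980
t(0,4) = 2.85 - 2.440·0.050980 = 2.726
Σt over all 7·8 pixels = 193177/2125 ≈ 90.9068235
V = pitch²·Σt = 0.58²·193177/2125 = 30.581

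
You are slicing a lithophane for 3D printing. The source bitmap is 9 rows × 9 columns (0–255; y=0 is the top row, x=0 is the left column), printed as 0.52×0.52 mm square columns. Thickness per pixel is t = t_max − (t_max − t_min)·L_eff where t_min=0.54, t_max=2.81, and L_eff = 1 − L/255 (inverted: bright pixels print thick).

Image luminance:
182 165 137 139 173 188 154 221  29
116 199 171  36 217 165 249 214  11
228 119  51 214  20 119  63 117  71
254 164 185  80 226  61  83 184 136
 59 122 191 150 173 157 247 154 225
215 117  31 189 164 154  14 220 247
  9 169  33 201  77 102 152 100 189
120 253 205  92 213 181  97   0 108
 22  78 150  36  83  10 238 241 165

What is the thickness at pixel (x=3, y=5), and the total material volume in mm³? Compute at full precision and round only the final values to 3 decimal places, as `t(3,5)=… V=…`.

span = t_max - t_min = 2.81 - 0.54 = 2.270
L(3,5) = 189, L_eff = 1 - 189/255 = 0.258824 (inverted)
t(3,5) = 2.81 - 2.270·0.258824 = 2.222
Σt over all 9·9 pixels = 919777/6375 ≈ 144.2787451
V = pitch²·Σt = 0.52²·919777/6375 = 39.013

t(3,5)=2.222 V=39.013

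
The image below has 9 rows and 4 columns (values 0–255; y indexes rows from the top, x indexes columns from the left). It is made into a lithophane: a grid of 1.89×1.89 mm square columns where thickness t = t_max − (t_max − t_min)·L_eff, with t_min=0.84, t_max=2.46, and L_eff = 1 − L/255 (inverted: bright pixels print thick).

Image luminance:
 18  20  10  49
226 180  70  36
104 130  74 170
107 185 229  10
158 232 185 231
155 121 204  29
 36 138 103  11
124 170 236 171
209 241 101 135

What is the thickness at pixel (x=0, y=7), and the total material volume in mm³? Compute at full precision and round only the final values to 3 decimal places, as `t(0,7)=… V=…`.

span = t_max - t_min = 2.46 - 0.84 = 1.620
L(0,7) = 124, L_eff = 1 - 124/255 = 0.513725 (inverted)
t(0,7) = 2.46 - 1.620·0.513725 = 1.628
Σt over all 9·4 pixels = 126468/2125 ≈ 59.5143529
V = pitch²·Σt = 1.89²·126468/2125 = 212.591

t(0,7)=1.628 V=212.591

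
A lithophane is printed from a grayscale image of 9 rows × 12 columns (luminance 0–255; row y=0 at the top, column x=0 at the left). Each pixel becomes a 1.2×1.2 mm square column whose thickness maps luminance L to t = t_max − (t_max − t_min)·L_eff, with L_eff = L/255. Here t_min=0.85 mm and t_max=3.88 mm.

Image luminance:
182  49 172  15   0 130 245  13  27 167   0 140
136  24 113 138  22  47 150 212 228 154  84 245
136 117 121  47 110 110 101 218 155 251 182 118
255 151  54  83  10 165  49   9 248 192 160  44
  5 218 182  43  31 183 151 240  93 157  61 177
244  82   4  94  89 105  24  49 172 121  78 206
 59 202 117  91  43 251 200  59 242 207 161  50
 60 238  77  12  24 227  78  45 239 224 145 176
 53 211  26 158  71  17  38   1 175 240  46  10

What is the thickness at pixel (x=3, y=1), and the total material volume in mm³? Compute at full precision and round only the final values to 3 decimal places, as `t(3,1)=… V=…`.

t(3,1)=2.240 V=383.358

span = t_max - t_min = 3.88 - 0.85 = 3.030
L(3,1) = 138, L_eff = 138/255 = 0.541176
t(3,1) = 3.88 - 3.030·0.541176 = 2.240
Σt over all 9·12 pixels = 2262879/8500 ≈ 266.2210588
V = pitch²·Σt = 1.2²·2262879/8500 = 383.358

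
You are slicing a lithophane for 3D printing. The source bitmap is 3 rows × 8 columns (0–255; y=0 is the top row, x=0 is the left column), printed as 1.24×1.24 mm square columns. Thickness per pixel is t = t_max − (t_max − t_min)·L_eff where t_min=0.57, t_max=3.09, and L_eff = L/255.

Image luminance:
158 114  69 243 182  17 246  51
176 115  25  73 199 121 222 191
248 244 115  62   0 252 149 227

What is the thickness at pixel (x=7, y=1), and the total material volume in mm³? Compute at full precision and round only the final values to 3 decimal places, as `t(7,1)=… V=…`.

t(7,1)=1.202 V=60.861

span = t_max - t_min = 3.09 - 0.57 = 2.520
L(7,1) = 191, L_eff = 191/255 = 0.749020
t(7,1) = 3.09 - 2.520·0.749020 = 1.202
Σt over all 3·8 pixels = 84111/2125 ≈ 39.5816471
V = pitch²·Σt = 1.24²·84111/2125 = 60.861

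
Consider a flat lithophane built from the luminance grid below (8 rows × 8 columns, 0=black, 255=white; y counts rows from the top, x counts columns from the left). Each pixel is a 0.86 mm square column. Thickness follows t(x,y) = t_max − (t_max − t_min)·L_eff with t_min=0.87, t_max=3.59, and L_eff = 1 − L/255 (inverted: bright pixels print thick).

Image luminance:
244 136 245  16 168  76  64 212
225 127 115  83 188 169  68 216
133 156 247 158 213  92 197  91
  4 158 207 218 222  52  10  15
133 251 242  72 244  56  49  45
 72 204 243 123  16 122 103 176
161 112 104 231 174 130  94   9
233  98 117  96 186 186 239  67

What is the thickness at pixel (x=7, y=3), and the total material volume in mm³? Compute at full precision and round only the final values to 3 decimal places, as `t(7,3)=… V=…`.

t(7,3)=1.030 V=111.496

span = t_max - t_min = 3.59 - 0.87 = 2.720
L(7,3) = 15, L_eff = 1 - 15/255 = 0.941176 (inverted)
t(7,3) = 3.59 - 2.720·0.941176 = 1.030
Σt over all 8·8 pixels = 150.752
V = pitch²·Σt = 0.86²·150.752 = 111.496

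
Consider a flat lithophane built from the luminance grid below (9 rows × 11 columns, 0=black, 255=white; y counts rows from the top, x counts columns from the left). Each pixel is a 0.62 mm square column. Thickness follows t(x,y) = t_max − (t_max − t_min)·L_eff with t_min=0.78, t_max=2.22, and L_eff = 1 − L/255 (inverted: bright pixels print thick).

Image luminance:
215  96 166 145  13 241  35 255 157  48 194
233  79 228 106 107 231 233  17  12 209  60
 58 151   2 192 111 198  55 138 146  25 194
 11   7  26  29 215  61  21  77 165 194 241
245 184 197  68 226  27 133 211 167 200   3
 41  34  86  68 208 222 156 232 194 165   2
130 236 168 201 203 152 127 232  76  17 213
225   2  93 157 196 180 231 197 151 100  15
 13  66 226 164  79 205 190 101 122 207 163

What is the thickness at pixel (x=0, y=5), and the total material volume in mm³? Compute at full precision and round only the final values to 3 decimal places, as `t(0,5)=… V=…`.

span = t_max - t_min = 2.22 - 0.78 = 1.440
L(0,5) = 41, L_eff = 1 - 41/255 = 0.839216 (inverted)
t(0,5) = 2.22 - 1.440·0.839216 = 1.012
Σt over all 9·11 pixels = 647481/4250 ≈ 152.3484706
V = pitch²·Σt = 0.62²·647481/4250 = 58.563

t(0,5)=1.012 V=58.563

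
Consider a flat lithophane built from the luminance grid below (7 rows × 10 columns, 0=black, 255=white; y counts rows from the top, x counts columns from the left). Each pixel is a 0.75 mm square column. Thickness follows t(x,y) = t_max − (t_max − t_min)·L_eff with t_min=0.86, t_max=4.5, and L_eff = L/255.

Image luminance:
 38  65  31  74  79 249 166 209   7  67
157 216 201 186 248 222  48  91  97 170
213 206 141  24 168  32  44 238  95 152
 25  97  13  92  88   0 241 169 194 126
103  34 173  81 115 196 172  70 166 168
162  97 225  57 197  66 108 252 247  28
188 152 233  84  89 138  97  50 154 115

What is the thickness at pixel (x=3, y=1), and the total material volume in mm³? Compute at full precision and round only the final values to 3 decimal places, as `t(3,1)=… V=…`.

t(3,1)=1.845 V=104.955

span = t_max - t_min = 4.5 - 0.86 = 3.640
L(3,1) = 186, L_eff = 186/255 = 0.729412
t(3,1) = 4.5 - 3.640·0.729412 = 1.845
Σt over all 7·10 pixels = 1189489/6375 ≈ 186.5865098
V = pitch²·Σt = 0.75²·1189489/6375 = 104.955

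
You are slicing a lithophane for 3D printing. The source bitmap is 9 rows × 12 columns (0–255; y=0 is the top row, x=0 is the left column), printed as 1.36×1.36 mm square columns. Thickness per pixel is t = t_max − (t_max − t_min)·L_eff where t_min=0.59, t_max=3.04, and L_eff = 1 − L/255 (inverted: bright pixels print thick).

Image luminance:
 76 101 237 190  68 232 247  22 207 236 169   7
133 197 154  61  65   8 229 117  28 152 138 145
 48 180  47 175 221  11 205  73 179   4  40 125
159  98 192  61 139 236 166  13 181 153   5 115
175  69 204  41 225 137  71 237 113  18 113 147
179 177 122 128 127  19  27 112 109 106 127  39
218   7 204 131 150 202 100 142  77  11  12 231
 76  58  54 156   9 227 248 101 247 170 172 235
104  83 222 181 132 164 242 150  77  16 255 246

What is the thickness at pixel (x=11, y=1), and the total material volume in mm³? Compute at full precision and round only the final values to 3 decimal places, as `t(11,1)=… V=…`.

t(11,1)=1.983 V=366.237

span = t_max - t_min = 3.04 - 0.59 = 2.450
L(11,1) = 145, L_eff = 1 - 145/255 = 0.431373 (inverted)
t(11,1) = 3.04 - 2.450·0.431373 = 1.983
Σt over all 9·12 pixels = 67323/340 ≈ 198.0088235
V = pitch²·Σt = 1.36²·67323/340 = 366.237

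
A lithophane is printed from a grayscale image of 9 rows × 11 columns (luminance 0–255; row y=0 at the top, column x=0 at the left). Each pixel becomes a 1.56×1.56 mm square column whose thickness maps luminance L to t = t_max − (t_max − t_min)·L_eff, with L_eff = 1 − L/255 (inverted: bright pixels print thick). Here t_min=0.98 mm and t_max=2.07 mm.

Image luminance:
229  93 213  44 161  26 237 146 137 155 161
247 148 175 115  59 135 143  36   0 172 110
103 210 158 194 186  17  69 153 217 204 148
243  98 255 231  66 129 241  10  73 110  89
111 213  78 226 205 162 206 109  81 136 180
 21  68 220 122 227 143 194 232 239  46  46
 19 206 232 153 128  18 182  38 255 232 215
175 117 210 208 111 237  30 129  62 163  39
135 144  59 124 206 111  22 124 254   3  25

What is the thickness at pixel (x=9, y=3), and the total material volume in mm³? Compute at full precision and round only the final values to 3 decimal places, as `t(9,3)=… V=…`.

span = t_max - t_min = 2.07 - 0.98 = 1.090
L(9,3) = 110, L_eff = 1 - 110/255 = 0.568627 (inverted)
t(9,3) = 2.07 - 1.090·0.568627 = 1.450
Σt over all 9·11 pixels = 3975703/25500 ≈ 155.9099216
V = pitch²·Σt = 1.56²·3975703/25500 = 379.422

t(9,3)=1.450 V=379.422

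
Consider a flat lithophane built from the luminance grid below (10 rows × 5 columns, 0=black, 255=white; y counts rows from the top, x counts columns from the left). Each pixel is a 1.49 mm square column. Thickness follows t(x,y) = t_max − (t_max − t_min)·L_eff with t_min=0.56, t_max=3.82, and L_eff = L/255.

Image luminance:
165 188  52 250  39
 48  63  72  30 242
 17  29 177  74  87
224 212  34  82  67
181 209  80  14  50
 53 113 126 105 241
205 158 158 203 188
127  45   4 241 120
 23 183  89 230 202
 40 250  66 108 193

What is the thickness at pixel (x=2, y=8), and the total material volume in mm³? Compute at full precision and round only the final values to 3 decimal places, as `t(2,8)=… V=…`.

t(2,8)=2.682 V=249.288

span = t_max - t_min = 3.82 - 0.56 = 3.260
L(2,8) = 89, L_eff = 89/255 = 0.349020
t(2,8) = 3.82 - 3.260·0.349020 = 2.682
Σt over all 10·5 pixels = 1431659/12750 ≈ 112.2869804
V = pitch²·Σt = 1.49²·1431659/12750 = 249.288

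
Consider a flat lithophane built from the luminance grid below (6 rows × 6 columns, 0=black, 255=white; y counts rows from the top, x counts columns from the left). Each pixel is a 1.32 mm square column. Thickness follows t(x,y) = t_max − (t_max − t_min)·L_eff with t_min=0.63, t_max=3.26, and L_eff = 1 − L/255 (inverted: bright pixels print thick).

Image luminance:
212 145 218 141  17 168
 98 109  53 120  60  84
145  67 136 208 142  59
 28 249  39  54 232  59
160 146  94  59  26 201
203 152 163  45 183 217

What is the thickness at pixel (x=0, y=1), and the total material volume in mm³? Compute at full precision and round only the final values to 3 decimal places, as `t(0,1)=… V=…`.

span = t_max - t_min = 3.26 - 0.63 = 2.630
L(0,1) = 98, L_eff = 1 - 98/255 = 0.615686 (inverted)
t(0,1) = 3.26 - 2.630·0.615686 = 1.641
Σt over all 6·6 pixels = 439934/6375 ≈ 69.0092549
V = pitch²·Σt = 1.32²·439934/6375 = 120.242

t(0,1)=1.641 V=120.242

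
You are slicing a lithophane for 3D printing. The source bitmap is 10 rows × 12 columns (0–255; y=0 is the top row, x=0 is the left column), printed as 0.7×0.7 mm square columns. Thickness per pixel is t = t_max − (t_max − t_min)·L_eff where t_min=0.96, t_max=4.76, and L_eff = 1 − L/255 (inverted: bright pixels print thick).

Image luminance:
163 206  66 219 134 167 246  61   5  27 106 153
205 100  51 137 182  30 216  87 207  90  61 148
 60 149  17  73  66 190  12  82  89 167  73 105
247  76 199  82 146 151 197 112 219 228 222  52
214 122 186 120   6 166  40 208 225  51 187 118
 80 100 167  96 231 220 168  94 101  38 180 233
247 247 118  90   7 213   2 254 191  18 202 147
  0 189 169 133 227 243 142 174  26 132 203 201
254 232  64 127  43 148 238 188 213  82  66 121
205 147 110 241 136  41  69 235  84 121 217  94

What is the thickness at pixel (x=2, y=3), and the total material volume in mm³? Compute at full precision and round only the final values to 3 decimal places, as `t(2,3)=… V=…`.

span = t_max - t_min = 4.76 - 0.96 = 3.800
L(2,3) = 199, L_eff = 1 - 199/255 = 0.219608 (inverted)
t(2,3) = 4.76 - 3.800·0.219608 = 3.925
Σt over all 10·12 pixels = 460057/1275 ≈ 360.8290196
V = pitch²·Σt = 0.7²·460057/1275 = 176.806

t(2,3)=3.925 V=176.806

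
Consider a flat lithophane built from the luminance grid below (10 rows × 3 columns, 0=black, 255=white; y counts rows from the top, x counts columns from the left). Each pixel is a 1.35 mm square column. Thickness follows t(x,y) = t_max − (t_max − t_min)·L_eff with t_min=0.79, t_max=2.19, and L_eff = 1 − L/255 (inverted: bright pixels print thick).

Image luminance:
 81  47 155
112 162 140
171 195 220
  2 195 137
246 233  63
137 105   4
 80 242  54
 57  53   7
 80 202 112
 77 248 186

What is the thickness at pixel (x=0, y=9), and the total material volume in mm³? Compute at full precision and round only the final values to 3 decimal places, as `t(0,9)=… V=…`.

span = t_max - t_min = 2.19 - 0.79 = 1.400
L(0,9) = 77, L_eff = 1 - 77/255 = 0.698039 (inverted)
t(0,9) = 2.19 - 1.400·0.698039 = 1.213
Σt over all 10·3 pixels = 113677/2550 ≈ 44.5792157
V = pitch²·Σt = 1.35²·113677/2550 = 81.246

t(0,9)=1.213 V=81.246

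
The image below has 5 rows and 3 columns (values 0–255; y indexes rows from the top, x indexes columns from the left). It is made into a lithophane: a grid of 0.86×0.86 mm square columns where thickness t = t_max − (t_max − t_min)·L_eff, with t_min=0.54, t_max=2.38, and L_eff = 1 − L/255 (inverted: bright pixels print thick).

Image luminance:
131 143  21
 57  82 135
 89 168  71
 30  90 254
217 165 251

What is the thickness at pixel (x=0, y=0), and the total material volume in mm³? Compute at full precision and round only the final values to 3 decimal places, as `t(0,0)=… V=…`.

span = t_max - t_min = 2.38 - 0.54 = 1.840
L(0,0) = 131, L_eff = 1 - 131/255 = 0.486275 (inverted)
t(0,0) = 2.38 - 1.840·0.486275 = 1.485
Σt over all 5·3 pixels = 16379/750 ≈ 21.8386667
V = pitch²·Σt = 0.86²·16379/750 = 16.152

t(0,0)=1.485 V=16.152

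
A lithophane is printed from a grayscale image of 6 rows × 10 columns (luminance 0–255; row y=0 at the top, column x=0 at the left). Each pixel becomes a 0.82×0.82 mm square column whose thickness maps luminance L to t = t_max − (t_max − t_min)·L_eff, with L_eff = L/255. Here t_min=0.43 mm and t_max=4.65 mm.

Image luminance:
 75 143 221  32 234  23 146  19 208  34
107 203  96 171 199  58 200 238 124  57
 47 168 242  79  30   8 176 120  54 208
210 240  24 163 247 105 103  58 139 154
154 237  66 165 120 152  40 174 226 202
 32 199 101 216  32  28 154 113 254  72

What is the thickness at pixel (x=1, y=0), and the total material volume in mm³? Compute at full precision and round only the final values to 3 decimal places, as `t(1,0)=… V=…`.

t(1,0)=2.283 V=99.692

span = t_max - t_min = 4.65 - 0.43 = 4.220
L(1,0) = 143, L_eff = 143/255 = 0.560784
t(1,0) = 4.65 - 4.220·0.560784 = 2.283
Σt over all 6·10 pixels = 37807/255 ≈ 148.2627451
V = pitch²·Σt = 0.82²·37807/255 = 99.692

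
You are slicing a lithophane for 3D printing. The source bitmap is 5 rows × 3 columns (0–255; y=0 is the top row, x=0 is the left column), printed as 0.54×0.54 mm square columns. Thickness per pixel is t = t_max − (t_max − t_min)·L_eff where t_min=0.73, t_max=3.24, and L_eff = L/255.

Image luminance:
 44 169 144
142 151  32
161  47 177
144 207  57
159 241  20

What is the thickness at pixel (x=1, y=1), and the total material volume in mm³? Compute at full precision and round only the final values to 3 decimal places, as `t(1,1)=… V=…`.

t(1,1)=1.754 V=8.733

span = t_max - t_min = 3.24 - 0.73 = 2.510
L(1,1) = 151, L_eff = 151/255 = 0.592157
t(1,1) = 3.24 - 2.510·0.592157 = 1.754
Σt over all 5·3 pixels = 152731/5100 ≈ 29.9472549
V = pitch²·Σt = 0.54²·152731/5100 = 8.733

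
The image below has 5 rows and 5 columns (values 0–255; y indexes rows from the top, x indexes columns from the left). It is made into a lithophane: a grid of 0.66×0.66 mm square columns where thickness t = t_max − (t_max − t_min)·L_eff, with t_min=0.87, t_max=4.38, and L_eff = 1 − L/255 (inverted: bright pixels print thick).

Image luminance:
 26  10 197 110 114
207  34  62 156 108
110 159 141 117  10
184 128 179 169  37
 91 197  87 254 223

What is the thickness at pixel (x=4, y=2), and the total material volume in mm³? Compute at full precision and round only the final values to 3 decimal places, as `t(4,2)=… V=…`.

span = t_max - t_min = 4.38 - 0.87 = 3.510
L(4,2) = 10, L_eff = 1 - 10/255 = 0.960784 (inverted)
t(4,2) = 4.38 - 3.510·0.960784 = 1.008
Σt over all 5·5 pixels = 109749/1700 ≈ 64.5582353
V = pitch²·Σt = 0.66²·109749/1700 = 28.122

t(4,2)=1.008 V=28.122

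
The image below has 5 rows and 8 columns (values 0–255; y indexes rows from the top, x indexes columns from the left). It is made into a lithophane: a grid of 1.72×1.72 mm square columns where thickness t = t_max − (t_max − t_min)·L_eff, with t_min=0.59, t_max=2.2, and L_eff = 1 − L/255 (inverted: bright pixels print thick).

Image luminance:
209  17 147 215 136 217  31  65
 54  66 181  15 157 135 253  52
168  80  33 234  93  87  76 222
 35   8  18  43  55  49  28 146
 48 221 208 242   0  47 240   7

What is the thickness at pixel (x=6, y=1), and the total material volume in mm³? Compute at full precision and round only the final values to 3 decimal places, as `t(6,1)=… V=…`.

span = t_max - t_min = 2.2 - 0.59 = 1.610
L(6,1) = 253, L_eff = 1 - 253/255 = 0.007843 (inverted)
t(6,1) = 2.2 - 1.610·0.007843 = 2.187
Σt over all 5·8 pixels = 216703/4250 ≈ 50.9889412
V = pitch²·Σt = 1.72²·216703/4250 = 150.846

t(6,1)=2.187 V=150.846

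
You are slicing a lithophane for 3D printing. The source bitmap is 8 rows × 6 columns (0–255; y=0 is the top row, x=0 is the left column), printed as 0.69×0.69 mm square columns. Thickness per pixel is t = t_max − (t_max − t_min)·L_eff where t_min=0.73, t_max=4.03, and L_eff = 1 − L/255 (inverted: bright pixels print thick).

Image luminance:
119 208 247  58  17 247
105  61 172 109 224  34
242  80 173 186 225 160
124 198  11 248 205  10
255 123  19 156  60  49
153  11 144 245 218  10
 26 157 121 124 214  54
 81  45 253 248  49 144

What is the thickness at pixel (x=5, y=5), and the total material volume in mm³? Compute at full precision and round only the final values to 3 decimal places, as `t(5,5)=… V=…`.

t(5,5)=0.859 V=56.250

span = t_max - t_min = 4.03 - 0.73 = 3.300
L(5,5) = 10, L_eff = 1 - 10/255 = 0.960784 (inverted)
t(5,5) = 4.03 - 3.300·0.960784 = 0.859
Σt over all 8·6 pixels = 50213/425 ≈ 118.1482353
V = pitch²·Σt = 0.69²·50213/425 = 56.250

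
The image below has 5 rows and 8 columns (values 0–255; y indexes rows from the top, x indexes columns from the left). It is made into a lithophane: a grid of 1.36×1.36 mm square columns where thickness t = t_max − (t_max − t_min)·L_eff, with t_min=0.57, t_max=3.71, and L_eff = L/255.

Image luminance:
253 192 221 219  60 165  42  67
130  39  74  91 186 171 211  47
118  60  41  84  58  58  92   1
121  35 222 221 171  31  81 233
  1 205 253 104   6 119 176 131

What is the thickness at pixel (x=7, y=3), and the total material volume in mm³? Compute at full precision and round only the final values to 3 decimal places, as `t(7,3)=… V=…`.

t(7,3)=0.841 V=165.386

span = t_max - t_min = 3.71 - 0.57 = 3.140
L(7,3) = 233, L_eff = 233/255 = 0.913725
t(7,3) = 3.71 - 3.140·0.913725 = 0.841
Σt over all 5·8 pixels = 114007/1275 ≈ 89.4172549
V = pitch²·Σt = 1.36²·114007/1275 = 165.386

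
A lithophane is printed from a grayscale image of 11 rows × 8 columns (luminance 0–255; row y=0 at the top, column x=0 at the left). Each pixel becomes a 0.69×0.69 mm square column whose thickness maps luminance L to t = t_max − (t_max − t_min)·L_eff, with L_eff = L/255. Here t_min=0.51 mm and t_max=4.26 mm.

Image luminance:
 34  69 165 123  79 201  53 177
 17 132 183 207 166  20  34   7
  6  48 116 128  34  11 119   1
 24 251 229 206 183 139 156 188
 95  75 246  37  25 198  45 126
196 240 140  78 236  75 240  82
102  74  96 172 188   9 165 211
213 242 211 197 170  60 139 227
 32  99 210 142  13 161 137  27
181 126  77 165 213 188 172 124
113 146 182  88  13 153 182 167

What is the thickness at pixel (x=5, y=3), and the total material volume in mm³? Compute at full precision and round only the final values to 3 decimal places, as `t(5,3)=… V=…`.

span = t_max - t_min = 4.26 - 0.51 = 3.750
L(5,3) = 139, L_eff = 139/255 = 0.545098
t(5,3) = 4.26 - 3.750·0.545098 = 2.216
Σt over all 11·8 pixels = 356621/1700 ≈ 209.7770588
V = pitch²·Σt = 0.69²·356621/1700 = 99.875

t(5,3)=2.216 V=99.875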